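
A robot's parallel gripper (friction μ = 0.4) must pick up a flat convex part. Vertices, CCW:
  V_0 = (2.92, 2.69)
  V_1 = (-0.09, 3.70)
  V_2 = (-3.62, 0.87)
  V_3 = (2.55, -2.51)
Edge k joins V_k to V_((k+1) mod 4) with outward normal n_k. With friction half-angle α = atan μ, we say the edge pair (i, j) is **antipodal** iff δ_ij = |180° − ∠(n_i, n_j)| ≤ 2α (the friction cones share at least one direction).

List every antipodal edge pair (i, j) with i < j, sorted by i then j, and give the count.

count = 1; pairs: (0,2)

α = atan 0.4 = 21.80°;  2α = 43.60°
n_0 = (+0.3181, +0.9481)
n_1 = (-0.6255, +0.7802)
n_2 = (-0.4804, -0.8770)
n_3 = (+0.9975, -0.0710)
  (0,1): δ = 122.73°  ·
  (0,2): δ = 10.17°  ✓
  (0,3): δ = 104.48°  ·
  (1,2): δ = 67.43°  ·
  (1,3): δ = 47.21°  ·
  (2,3): δ = 65.36°  ·
antipodal pairs: 1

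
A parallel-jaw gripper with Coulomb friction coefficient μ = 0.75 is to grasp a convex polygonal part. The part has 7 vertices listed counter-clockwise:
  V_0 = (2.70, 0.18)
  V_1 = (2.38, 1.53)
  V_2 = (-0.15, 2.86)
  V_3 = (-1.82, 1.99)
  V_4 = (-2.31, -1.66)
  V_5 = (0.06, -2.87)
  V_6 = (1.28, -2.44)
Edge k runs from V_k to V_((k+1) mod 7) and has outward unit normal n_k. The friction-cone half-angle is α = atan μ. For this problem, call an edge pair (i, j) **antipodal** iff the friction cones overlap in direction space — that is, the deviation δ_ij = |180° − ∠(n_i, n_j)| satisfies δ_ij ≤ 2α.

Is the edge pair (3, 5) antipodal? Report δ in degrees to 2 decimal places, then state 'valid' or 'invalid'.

α = atan 0.75 = 36.87°;  2α = 73.74°
edge 3: e_3 = (-0.49, -3.65);  n_3 = (-0.9911, +0.1331)
edge 5: e_5 = (+1.22, +0.43);  n_5 = (+0.3324, -0.9431)
∠(n_3, n_5) = 117.06°
δ = |180° − 117.06°| = 62.94°
62.94° ≤ 2α = 73.74°  →  valid

δ = 62.94°, valid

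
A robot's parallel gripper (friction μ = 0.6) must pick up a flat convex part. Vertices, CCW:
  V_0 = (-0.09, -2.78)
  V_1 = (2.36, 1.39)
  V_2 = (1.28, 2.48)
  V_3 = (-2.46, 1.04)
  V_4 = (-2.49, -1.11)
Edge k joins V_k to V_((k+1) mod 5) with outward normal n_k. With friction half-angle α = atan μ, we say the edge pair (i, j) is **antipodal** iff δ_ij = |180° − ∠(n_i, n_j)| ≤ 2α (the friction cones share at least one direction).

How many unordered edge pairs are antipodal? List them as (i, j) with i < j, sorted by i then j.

α = atan 0.6 = 30.96°;  2α = 61.93°
n_0 = (+0.8622, -0.5066)
n_1 = (+0.7104, +0.7038)
n_2 = (-0.3593, +0.9332)
n_3 = (-0.9999, +0.0140)
n_4 = (-0.5712, -0.8208)
  (0,1): δ = 104.83°  ·
  (0,2): δ = 38.51°  ✓
  (0,3): δ = 29.64°  ✓
  (0,4): δ = 85.60°  ·
  (1,2): δ = 113.68°  ·
  (1,3): δ = 45.54°  ✓
  (1,4): δ = 10.43°  ✓
  (2,3): δ = 111.86°  ·
  (2,4): δ = 55.89°  ✓
  (3,4): δ = 124.03°  ·
antipodal pairs: 5

count = 5; pairs: (0,2), (0,3), (1,3), (1,4), (2,4)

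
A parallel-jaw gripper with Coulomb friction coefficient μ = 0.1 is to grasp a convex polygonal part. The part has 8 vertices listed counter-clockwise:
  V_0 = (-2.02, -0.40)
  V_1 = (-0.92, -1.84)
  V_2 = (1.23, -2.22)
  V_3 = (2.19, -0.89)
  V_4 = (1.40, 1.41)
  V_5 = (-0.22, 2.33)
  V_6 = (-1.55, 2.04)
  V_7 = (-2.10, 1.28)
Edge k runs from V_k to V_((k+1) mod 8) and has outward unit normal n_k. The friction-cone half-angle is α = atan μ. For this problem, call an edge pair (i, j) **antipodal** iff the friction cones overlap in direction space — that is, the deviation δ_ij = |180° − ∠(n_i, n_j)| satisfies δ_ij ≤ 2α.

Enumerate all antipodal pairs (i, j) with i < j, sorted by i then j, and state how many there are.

α = atan 0.1 = 5.71°;  2α = 11.42°
n_0 = (-0.7947, -0.6070)
n_1 = (-0.1740, -0.9847)
n_2 = (+0.8108, -0.5853)
n_3 = (+0.9458, +0.3248)
n_4 = (+0.4938, +0.8696)
n_5 = (-0.2130, +0.9770)
n_6 = (-0.8101, +0.5863)
n_7 = (-0.9989, -0.0476)
  (0,1): δ = 137.40°  ·
  (0,2): δ = 73.20°  ·
  (0,3): δ = 18.42°  ·
  (0,4): δ = 23.03°  ·
  (0,5): δ = 64.92°  ·
  (0,6): δ = 106.73°  ·
  (0,7): δ = 145.35°  ·
  (1,2): δ = 115.80°  ·
  (1,3): δ = 61.02°  ·
  (1,4): δ = 19.57°  ·
  (1,5): δ = 22.32°  ·
  (1,6): δ = 64.13°  ·
  (1,7): δ = 102.75°  ·
  (2,3): δ = 125.22°  ·
  (2,4): δ = 83.77°  ·
  (2,5): δ = 41.88°  ·
  (2,6): δ = 0.07°  ✓
  (2,7): δ = 38.55°  ·
  (3,4): δ = 138.55°  ·
  (3,5): δ = 96.66°  ·
  (3,6): δ = 54.85°  ·
  (3,7): δ = 16.23°  ·
  (4,5): δ = 138.11°  ·
  (4,6): δ = 96.30°  ·
  (4,7): δ = 57.68°  ·
  (5,6): δ = 138.19°  ·
  (5,7): δ = 99.57°  ·
  (6,7): δ = 141.38°  ·
antipodal pairs: 1

count = 1; pairs: (2,6)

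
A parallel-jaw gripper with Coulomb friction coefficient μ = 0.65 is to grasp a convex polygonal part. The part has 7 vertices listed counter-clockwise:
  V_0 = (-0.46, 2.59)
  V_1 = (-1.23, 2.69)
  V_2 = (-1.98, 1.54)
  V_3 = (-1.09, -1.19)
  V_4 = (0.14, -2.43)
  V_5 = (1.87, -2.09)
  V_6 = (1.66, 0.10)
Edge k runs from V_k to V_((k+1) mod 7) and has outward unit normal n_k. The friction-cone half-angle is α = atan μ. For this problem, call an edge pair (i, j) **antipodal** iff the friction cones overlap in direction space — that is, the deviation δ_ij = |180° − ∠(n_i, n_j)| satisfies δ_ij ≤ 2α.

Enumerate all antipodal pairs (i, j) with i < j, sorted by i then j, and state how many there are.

count = 10; pairs: (0,2), (0,3), (0,4), (1,4), (1,5), (2,5), (2,6), (3,5), (3,6), (4,6)

α = atan 0.65 = 33.02°;  2α = 66.05°
n_0 = (+0.1288, +0.9917)
n_1 = (-0.8376, +0.5463)
n_2 = (-0.9508, -0.3100)
n_3 = (-0.7100, -0.7042)
n_4 = (+0.1928, -0.9812)
n_5 = (+0.9954, +0.0955)
n_6 = (+0.7614, +0.6483)
  (0,1): δ = 115.71°  ·
  (0,2): δ = 64.54°  ✓
  (0,3): δ = 37.83°  ✓
  (0,4): δ = 18.52°  ✓
  (0,5): δ = 102.88°  ·
  (0,6): δ = 137.81°  ·
  (1,2): δ = 128.83°  ·
  (1,3): δ = 102.12°  ·
  (1,4): δ = 45.77°  ✓
  (1,5): δ = 38.59°  ✓
  (1,6): δ = 73.52°  ·
  (2,3): δ = 153.29°  ·
  (2,4): δ = 96.94°  ·
  (2,5): δ = 12.58°  ✓
  (2,6): δ = 22.35°  ✓
  (3,4): δ = 123.65°  ·
  (3,5): δ = 39.29°  ✓
  (3,6): δ = 4.36°  ✓
  (4,5): δ = 95.64°  ·
  (4,6): δ = 60.71°  ✓
  (5,6): δ = 145.07°  ·
antipodal pairs: 10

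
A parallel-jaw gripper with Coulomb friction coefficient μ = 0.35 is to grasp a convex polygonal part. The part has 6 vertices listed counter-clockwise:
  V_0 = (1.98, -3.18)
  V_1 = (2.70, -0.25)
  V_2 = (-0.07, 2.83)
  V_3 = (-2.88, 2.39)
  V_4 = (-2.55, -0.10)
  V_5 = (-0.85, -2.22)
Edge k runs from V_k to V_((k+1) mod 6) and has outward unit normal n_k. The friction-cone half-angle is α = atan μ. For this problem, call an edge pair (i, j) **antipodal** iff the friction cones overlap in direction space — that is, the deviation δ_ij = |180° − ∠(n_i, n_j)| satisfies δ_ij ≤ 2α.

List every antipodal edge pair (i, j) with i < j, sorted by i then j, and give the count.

count = 5; pairs: (0,3), (1,3), (1,4), (1,5), (2,5)

α = atan 0.35 = 19.29°;  2α = 38.58°
n_0 = (+0.9711, -0.2386)
n_1 = (+0.7435, +0.6687)
n_2 = (-0.1547, +0.9880)
n_3 = (-0.9913, -0.1314)
n_4 = (-0.7802, -0.6256)
n_5 = (-0.3212, -0.9470)
  (0,1): δ = 124.23°  ·
  (0,2): δ = 67.29°  ·
  (0,3): δ = 21.36°  ✓
  (0,4): δ = 52.53°  ·
  (0,5): δ = 85.07°  ·
  (1,2): δ = 123.07°  ·
  (1,3): δ = 34.42°  ✓
  (1,4): δ = 3.24°  ✓
  (1,5): δ = 29.30°  ✓
  (2,3): δ = 91.35°  ·
  (2,4): δ = 60.17°  ·
  (2,5): δ = 27.64°  ✓
  (3,4): δ = 148.82°  ·
  (3,5): δ = 116.29°  ·
  (4,5): δ = 147.46°  ·
antipodal pairs: 5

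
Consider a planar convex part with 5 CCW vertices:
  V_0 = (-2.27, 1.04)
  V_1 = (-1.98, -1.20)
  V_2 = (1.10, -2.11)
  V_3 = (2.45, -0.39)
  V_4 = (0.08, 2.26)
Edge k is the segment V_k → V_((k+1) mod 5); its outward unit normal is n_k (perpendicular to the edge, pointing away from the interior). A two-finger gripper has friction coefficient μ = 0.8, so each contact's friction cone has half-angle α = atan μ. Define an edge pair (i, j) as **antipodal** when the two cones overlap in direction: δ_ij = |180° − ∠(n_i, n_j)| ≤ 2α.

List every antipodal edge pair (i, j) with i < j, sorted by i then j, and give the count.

count = 5; pairs: (0,2), (0,3), (1,3), (1,4), (2,4)

α = atan 0.8 = 38.66°;  2α = 77.32°
n_0 = (-0.9917, -0.1284)
n_1 = (-0.2833, -0.9590)
n_2 = (+0.7866, -0.6174)
n_3 = (+0.7454, +0.6666)
n_4 = (-0.4608, +0.8875)
  (0,1): δ = 113.84°  ·
  (0,2): δ = 45.50°  ✓
  (0,3): δ = 34.43°  ✓
  (0,4): δ = 110.06°  ·
  (1,2): δ = 111.67°  ·
  (1,3): δ = 31.73°  ✓
  (1,4): δ = 43.90°  ✓
  (2,3): δ = 100.06°  ·
  (2,4): δ = 24.44°  ✓
  (3,4): δ = 104.37°  ·
antipodal pairs: 5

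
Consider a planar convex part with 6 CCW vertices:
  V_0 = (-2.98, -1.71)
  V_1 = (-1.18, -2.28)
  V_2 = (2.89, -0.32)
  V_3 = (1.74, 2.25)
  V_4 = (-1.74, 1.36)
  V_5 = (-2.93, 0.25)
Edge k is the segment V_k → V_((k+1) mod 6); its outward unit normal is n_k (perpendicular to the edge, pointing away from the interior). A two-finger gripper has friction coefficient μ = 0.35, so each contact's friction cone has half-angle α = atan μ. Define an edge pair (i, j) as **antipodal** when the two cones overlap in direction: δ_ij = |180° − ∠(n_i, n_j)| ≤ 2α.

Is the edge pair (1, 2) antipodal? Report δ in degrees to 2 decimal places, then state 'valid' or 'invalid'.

α = atan 0.35 = 19.29°;  2α = 38.58°
edge 1: e_1 = (+4.07, +1.96);  n_1 = (+0.4339, -0.9010)
edge 2: e_2 = (-1.15, +2.57);  n_2 = (+0.9128, +0.4084)
∠(n_1, n_2) = 88.39°
δ = |180° − 88.39°| = 91.61°
91.61° > 2α = 38.58°  →  invalid

δ = 91.61°, invalid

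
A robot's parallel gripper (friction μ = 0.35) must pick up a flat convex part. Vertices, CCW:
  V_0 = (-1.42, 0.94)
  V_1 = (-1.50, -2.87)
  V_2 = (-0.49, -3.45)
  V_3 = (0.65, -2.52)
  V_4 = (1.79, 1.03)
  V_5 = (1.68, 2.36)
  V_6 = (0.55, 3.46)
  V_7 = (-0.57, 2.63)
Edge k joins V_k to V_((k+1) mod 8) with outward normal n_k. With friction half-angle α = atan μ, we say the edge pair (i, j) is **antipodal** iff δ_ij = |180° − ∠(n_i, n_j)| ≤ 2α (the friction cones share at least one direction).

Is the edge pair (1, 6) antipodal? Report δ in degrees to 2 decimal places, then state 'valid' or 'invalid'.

δ = 66.41°, invalid

α = atan 0.35 = 19.29°;  2α = 38.58°
edge 1: e_1 = (+1.01, -0.58);  n_1 = (-0.4980, -0.8672)
edge 6: e_6 = (-1.12, -0.83);  n_6 = (-0.5954, +0.8034)
∠(n_1, n_6) = 113.59°
δ = |180° − 113.59°| = 66.41°
66.41° > 2α = 38.58°  →  invalid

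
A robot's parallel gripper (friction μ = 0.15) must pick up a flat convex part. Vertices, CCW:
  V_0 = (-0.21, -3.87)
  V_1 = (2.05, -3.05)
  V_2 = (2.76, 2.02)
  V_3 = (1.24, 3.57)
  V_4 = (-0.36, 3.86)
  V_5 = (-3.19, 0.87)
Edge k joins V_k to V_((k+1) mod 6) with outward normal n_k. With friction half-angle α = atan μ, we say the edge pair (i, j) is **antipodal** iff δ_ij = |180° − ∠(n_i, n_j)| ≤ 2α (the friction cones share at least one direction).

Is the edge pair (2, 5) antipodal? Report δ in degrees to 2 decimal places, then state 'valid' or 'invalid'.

α = atan 0.15 = 8.53°;  2α = 17.06°
edge 2: e_2 = (-1.52, +1.55);  n_2 = (+0.7140, +0.7002)
edge 5: e_5 = (+2.98, -4.74);  n_5 = (-0.8466, -0.5322)
∠(n_2, n_5) = 167.72°
δ = |180° − 167.72°| = 12.28°
12.28° ≤ 2α = 17.06°  →  valid

δ = 12.28°, valid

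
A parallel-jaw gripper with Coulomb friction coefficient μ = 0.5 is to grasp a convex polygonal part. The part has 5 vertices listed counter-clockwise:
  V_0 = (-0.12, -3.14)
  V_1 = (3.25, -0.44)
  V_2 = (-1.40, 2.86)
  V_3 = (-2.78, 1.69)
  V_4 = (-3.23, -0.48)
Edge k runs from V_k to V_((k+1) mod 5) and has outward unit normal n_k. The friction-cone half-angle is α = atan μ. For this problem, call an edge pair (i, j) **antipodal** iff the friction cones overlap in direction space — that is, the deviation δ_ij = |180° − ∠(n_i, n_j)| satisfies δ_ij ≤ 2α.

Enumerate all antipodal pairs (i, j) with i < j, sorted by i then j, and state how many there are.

count = 3; pairs: (0,2), (0,3), (1,4)

α = atan 0.5 = 26.57°;  2α = 53.13°
n_0 = (+0.6253, -0.7804)
n_1 = (+0.5787, +0.8155)
n_2 = (-0.6467, +0.7628)
n_3 = (-0.9792, +0.2031)
n_4 = (-0.6500, -0.7599)
  (0,1): δ = 74.06°  ·
  (0,2): δ = 1.59°  ✓
  (0,3): δ = 39.58°  ✓
  (0,4): δ = 100.76°  ·
  (1,2): δ = 104.35°  ·
  (1,3): δ = 66.35°  ·
  (1,4): δ = 5.18°  ✓
  (2,3): δ = 142.01°  ·
  (2,4): δ = 80.83°  ·
  (3,4): δ = 118.82°  ·
antipodal pairs: 3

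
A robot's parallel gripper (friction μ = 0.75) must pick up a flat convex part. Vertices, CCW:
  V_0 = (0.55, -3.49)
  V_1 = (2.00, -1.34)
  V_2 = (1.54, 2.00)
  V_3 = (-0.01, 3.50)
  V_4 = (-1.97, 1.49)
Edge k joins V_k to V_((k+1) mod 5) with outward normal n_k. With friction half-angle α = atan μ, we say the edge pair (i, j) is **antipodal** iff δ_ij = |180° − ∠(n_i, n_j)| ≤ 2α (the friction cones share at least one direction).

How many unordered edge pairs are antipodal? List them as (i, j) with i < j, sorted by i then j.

count = 5; pairs: (0,3), (0,4), (1,3), (1,4), (2,4)

α = atan 0.75 = 36.87°;  2α = 73.74°
n_0 = (+0.8291, -0.5591)
n_1 = (+0.9906, +0.1364)
n_2 = (+0.6954, +0.7186)
n_3 = (-0.7160, +0.6981)
n_4 = (-0.8923, -0.4515)
  (0,1): δ = 138.16°  ·
  (0,2): δ = 100.06°  ·
  (0,3): δ = 10.28°  ✓
  (0,4): δ = 60.84°  ✓
  (1,2): δ = 141.90°  ·
  (1,3): δ = 52.12°  ✓
  (1,4): δ = 19.00°  ✓
  (2,3): δ = 90.22°  ·
  (2,4): δ = 19.10°  ✓
  (3,4): δ = 108.88°  ·
antipodal pairs: 5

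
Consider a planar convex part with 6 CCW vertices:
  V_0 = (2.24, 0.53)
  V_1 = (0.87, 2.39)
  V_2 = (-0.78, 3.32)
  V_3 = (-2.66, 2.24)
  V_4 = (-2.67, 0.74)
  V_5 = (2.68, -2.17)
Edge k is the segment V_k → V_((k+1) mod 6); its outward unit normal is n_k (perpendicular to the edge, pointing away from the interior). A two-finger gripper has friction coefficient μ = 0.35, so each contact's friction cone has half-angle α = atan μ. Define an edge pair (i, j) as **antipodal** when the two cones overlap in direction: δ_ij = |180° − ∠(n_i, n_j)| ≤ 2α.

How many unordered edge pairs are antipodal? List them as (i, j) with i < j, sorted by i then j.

α = atan 0.35 = 19.29°;  2α = 38.58°
n_0 = (+0.8052, +0.5931)
n_1 = (+0.4910, +0.8712)
n_2 = (-0.4981, +0.8671)
n_3 = (-1.0000, +0.0067)
n_4 = (-0.4778, -0.8785)
n_5 = (+0.9870, +0.1608)
  (0,1): δ = 155.78°  ·
  (0,2): δ = 96.50°  ·
  (0,3): δ = 36.76°  ✓
  (0,4): δ = 25.08°  ✓
  (0,5): δ = 152.88°  ·
  (1,2): δ = 120.72°  ·
  (1,3): δ = 60.97°  ·
  (1,4): δ = 0.86°  ✓
  (1,5): δ = 128.66°  ·
  (2,3): δ = 120.26°  ·
  (2,4): δ = 58.42°  ·
  (2,5): δ = 69.38°  ·
  (3,4): δ = 118.16°  ·
  (3,5): δ = 9.64°  ✓
  (4,5): δ = 52.20°  ·
antipodal pairs: 4

count = 4; pairs: (0,3), (0,4), (1,4), (3,5)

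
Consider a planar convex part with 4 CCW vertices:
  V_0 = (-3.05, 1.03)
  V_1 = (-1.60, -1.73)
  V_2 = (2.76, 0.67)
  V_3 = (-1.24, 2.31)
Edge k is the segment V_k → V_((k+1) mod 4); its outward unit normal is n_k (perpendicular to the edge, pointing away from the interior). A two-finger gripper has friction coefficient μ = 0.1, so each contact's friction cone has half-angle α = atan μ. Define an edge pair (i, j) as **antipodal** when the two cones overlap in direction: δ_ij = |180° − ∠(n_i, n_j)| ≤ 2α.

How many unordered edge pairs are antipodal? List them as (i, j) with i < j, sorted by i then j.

α = atan 0.1 = 5.71°;  2α = 11.42°
n_0 = (-0.8853, -0.4651)
n_1 = (+0.4822, -0.8760)
n_2 = (+0.3794, +0.9253)
n_3 = (-0.5774, +0.8165)
  (0,1): δ = 88.88°  ·
  (0,2): δ = 39.99°  ·
  (0,3): δ = 97.55°  ·
  (1,2): δ = 51.12°  ·
  (1,3): δ = 6.44°  ✓
  (2,3): δ = 122.44°  ·
antipodal pairs: 1

count = 1; pairs: (1,3)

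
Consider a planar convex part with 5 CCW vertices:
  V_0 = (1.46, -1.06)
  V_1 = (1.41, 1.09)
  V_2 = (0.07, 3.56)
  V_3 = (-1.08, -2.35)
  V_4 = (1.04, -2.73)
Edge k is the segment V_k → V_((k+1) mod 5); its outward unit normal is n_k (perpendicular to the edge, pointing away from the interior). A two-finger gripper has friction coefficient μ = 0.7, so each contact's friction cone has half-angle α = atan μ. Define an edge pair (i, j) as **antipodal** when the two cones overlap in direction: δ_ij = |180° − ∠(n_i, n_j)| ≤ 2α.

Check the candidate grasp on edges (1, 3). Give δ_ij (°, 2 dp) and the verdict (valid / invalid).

δ = 51.36°, valid

α = atan 0.7 = 34.99°;  2α = 69.98°
edge 1: e_1 = (-1.34, +2.47);  n_1 = (+0.8790, +0.4769)
edge 3: e_3 = (+2.12, -0.38);  n_3 = (-0.1764, -0.9843)
∠(n_1, n_3) = 128.64°
δ = |180° − 128.64°| = 51.36°
51.36° ≤ 2α = 69.98°  →  valid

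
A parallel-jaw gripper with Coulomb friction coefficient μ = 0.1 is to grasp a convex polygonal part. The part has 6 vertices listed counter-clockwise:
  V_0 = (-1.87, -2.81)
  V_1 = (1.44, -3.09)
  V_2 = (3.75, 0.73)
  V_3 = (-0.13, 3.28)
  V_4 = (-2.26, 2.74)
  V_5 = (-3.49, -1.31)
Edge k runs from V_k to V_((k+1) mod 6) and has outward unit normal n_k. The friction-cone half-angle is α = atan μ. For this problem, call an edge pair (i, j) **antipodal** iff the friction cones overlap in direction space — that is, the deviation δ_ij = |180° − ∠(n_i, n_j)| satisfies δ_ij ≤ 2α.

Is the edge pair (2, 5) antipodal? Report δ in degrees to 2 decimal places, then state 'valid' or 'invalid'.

δ = 9.48°, valid

α = atan 0.1 = 5.71°;  2α = 11.42°
edge 2: e_2 = (-3.88, +2.55);  n_2 = (+0.5492, +0.8357)
edge 5: e_5 = (+1.62, -1.50);  n_5 = (-0.6794, -0.7338)
∠(n_2, n_5) = 170.52°
δ = |180° − 170.52°| = 9.48°
9.48° ≤ 2α = 11.42°  →  valid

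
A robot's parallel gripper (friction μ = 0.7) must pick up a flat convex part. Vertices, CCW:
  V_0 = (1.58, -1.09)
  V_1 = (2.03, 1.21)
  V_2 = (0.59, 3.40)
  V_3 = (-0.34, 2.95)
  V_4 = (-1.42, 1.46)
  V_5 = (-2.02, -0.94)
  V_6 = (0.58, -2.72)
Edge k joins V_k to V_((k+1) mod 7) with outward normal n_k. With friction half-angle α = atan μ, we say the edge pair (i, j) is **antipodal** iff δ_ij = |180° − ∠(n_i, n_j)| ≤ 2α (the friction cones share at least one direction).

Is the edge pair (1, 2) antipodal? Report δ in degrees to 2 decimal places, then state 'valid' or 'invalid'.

δ = 97.51°, invalid

α = atan 0.7 = 34.99°;  2α = 69.98°
edge 1: e_1 = (-1.44, +2.19);  n_1 = (+0.8356, +0.5494)
edge 2: e_2 = (-0.93, -0.45);  n_2 = (-0.4356, +0.9002)
∠(n_1, n_2) = 82.49°
δ = |180° − 82.49°| = 97.51°
97.51° > 2α = 69.98°  →  invalid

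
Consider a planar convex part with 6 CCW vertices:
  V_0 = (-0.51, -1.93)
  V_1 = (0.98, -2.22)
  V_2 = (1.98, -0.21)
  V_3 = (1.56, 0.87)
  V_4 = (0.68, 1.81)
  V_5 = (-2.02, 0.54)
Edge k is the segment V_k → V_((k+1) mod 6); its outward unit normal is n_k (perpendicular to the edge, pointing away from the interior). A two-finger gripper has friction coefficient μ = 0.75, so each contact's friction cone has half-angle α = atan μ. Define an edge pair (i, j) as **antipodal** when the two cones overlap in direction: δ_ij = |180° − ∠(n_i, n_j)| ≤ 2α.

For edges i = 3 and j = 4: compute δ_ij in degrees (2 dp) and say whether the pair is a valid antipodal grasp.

δ = 107.92°, invalid

α = atan 0.75 = 36.87°;  2α = 73.74°
edge 3: e_3 = (-0.88, +0.94);  n_3 = (+0.7300, +0.6834)
edge 4: e_4 = (-2.70, -1.27);  n_4 = (-0.4256, +0.9049)
∠(n_3, n_4) = 72.08°
δ = |180° − 72.08°| = 107.92°
107.92° > 2α = 73.74°  →  invalid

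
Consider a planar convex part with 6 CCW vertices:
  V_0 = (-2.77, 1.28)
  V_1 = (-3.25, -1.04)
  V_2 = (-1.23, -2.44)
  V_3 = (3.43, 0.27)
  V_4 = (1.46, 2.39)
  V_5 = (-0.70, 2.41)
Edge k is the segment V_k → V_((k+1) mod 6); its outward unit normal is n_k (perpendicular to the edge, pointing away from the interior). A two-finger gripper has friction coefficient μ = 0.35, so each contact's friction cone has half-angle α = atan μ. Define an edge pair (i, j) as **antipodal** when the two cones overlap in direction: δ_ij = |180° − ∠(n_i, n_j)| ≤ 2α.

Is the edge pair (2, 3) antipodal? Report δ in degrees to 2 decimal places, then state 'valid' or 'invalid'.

α = atan 0.35 = 19.29°;  2α = 38.58°
edge 2: e_2 = (+4.66, +2.71);  n_2 = (+0.5027, -0.8645)
edge 3: e_3 = (-1.97, +2.12);  n_3 = (+0.7325, +0.6807)
∠(n_2, n_3) = 102.72°
δ = |180° − 102.72°| = 77.28°
77.28° > 2α = 38.58°  →  invalid

δ = 77.28°, invalid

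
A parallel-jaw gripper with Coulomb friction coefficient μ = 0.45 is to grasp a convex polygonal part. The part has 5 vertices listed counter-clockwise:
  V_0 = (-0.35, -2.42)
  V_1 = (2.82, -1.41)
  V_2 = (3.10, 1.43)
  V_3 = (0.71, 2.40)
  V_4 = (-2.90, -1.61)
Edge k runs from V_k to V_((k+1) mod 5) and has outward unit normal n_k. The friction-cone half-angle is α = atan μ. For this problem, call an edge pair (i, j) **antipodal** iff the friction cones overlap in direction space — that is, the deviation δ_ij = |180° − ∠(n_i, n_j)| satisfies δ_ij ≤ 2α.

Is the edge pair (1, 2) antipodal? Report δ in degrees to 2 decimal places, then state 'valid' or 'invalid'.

α = atan 0.45 = 24.23°;  2α = 48.46°
edge 1: e_1 = (+0.28, +2.84);  n_1 = (+0.9952, -0.0981)
edge 2: e_2 = (-2.39, +0.97);  n_2 = (+0.3761, +0.9266)
∠(n_1, n_2) = 73.54°
δ = |180° − 73.54°| = 106.46°
106.46° > 2α = 48.46°  →  invalid

δ = 106.46°, invalid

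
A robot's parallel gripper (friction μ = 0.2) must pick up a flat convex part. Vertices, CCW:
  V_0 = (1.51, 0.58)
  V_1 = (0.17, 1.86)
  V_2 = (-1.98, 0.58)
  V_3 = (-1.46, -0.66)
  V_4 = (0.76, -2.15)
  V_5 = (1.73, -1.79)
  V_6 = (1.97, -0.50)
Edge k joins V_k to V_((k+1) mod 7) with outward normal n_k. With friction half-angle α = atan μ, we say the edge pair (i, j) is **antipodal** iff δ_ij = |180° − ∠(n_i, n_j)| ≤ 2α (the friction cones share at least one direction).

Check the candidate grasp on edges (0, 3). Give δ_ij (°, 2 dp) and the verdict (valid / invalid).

α = atan 0.2 = 11.31°;  2α = 22.62°
edge 0: e_0 = (-1.34, +1.28);  n_0 = (+0.6907, +0.7231)
edge 3: e_3 = (+2.22, -1.49);  n_3 = (-0.5573, -0.8303)
∠(n_0, n_3) = 170.18°
δ = |180° − 170.18°| = 9.82°
9.82° ≤ 2α = 22.62°  →  valid

δ = 9.82°, valid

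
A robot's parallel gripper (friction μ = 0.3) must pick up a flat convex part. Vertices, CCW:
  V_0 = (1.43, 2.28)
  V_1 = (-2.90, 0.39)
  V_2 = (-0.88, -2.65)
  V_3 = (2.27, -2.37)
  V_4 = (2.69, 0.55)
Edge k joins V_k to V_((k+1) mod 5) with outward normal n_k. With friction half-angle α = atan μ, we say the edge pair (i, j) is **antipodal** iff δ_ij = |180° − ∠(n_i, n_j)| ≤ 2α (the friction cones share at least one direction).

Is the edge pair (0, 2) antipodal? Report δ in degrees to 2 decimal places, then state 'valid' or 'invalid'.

δ = 18.50°, valid

α = atan 0.3 = 16.70°;  2α = 33.40°
edge 0: e_0 = (-4.33, -1.89);  n_0 = (-0.4000, +0.9165)
edge 2: e_2 = (+3.15, +0.28);  n_2 = (+0.0885, -0.9961)
∠(n_0, n_2) = 161.50°
δ = |180° − 161.50°| = 18.50°
18.50° ≤ 2α = 33.40°  →  valid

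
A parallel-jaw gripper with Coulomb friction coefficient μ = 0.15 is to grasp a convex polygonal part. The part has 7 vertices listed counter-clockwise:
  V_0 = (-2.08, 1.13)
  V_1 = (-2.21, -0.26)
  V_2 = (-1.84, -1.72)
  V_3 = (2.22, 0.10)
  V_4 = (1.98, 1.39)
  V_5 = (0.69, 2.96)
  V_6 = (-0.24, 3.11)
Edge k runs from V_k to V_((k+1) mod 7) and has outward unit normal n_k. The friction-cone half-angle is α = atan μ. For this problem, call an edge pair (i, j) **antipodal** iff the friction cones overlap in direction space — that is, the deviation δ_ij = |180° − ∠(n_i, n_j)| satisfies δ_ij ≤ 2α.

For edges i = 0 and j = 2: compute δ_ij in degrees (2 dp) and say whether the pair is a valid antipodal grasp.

α = atan 0.15 = 8.53°;  2α = 17.06°
edge 0: e_0 = (-0.13, -1.39);  n_0 = (-0.9957, +0.0931)
edge 2: e_2 = (+4.06, +1.82);  n_2 = (+0.4091, -0.9125)
∠(n_0, n_2) = 119.49°
δ = |180° − 119.49°| = 60.51°
60.51° > 2α = 17.06°  →  invalid

δ = 60.51°, invalid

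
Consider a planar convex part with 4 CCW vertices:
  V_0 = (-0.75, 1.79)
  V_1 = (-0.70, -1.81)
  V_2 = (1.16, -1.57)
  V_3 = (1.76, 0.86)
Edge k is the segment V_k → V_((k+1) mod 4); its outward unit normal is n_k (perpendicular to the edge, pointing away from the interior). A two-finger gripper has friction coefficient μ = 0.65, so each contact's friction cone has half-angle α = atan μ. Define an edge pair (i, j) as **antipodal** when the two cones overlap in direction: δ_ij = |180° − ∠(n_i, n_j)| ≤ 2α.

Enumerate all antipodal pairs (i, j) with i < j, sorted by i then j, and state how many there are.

α = atan 0.65 = 33.02°;  2α = 66.05°
n_0 = (-0.9999, -0.0139)
n_1 = (+0.1280, -0.9918)
n_2 = (+0.9708, -0.2397)
n_3 = (+0.3474, +0.9377)
  (0,1): δ = 83.44°  ·
  (0,2): δ = 14.67°  ✓
  (0,3): δ = 68.87°  ·
  (1,2): δ = 111.22°  ·
  (1,3): δ = 27.68°  ✓
  (2,3): δ = 96.46°  ·
antipodal pairs: 2

count = 2; pairs: (0,2), (1,3)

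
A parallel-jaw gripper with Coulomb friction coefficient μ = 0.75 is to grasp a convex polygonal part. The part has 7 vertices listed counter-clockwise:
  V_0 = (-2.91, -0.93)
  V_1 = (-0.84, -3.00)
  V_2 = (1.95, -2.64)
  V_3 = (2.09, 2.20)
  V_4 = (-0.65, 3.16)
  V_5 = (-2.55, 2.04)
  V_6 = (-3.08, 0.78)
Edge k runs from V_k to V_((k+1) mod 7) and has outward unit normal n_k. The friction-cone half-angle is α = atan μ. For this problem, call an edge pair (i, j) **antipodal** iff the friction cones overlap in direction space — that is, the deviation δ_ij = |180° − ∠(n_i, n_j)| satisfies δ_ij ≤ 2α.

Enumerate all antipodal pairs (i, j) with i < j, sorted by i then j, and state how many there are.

α = atan 0.75 = 36.87°;  2α = 73.74°
n_0 = (-0.7071, -0.7071)
n_1 = (+0.1280, -0.9918)
n_2 = (+0.9996, -0.0289)
n_3 = (+0.3307, +0.9438)
n_4 = (-0.5078, +0.8615)
n_5 = (-0.9218, +0.3877)
n_6 = (-0.9951, -0.0989)
  (0,1): δ = 127.65°  ·
  (0,2): δ = 46.66°  ✓
  (0,3): δ = 25.69°  ✓
  (0,4): δ = 75.52°  ·
  (0,5): δ = 112.19°  ·
  (0,6): δ = 140.68°  ·
  (1,2): δ = 99.01°  ·
  (1,3): δ = 26.66°  ✓
  (1,4): δ = 23.17°  ✓
  (1,5): δ = 59.83°  ✓
  (1,6): δ = 88.33°  ·
  (2,3): δ = 107.65°  ·
  (2,4): δ = 57.82°  ✓
  (2,5): δ = 21.16°  ✓
  (2,6): δ = 7.33°  ✓
  (3,4): δ = 130.17°  ·
  (3,5): δ = 93.50°  ·
  (3,6): δ = 65.01°  ✓
  (4,5): δ = 143.33°  ·
  (4,6): δ = 114.84°  ·
  (5,6): δ = 151.51°  ·
antipodal pairs: 9

count = 9; pairs: (0,2), (0,3), (1,3), (1,4), (1,5), (2,4), (2,5), (2,6), (3,6)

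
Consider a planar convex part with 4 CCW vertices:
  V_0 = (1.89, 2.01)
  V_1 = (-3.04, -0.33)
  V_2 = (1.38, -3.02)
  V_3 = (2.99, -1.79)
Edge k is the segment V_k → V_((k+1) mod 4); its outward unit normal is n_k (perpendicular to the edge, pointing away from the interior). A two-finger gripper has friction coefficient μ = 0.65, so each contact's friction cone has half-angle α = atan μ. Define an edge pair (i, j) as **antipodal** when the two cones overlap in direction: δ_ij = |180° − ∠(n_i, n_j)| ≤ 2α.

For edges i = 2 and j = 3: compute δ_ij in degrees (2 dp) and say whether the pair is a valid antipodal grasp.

α = atan 0.65 = 33.02°;  2α = 66.05°
edge 2: e_2 = (+1.61, +1.23);  n_2 = (+0.6071, -0.7946)
edge 3: e_3 = (-1.10, +3.80);  n_3 = (+0.9606, +0.2781)
∠(n_2, n_3) = 68.77°
δ = |180° − 68.77°| = 111.23°
111.23° > 2α = 66.05°  →  invalid

δ = 111.23°, invalid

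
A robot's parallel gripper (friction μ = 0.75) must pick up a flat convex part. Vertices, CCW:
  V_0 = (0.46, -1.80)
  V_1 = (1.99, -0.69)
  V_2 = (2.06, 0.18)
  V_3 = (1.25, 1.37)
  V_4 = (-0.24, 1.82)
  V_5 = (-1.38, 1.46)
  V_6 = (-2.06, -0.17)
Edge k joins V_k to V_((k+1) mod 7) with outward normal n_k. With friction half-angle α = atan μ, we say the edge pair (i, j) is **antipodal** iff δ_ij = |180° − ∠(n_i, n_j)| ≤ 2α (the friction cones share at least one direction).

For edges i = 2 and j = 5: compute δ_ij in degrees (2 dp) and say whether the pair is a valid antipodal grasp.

δ = 56.89°, valid

α = atan 0.75 = 36.87°;  2α = 73.74°
edge 2: e_2 = (-0.81, +1.19);  n_2 = (+0.8267, +0.5627)
edge 5: e_5 = (-0.68, -1.63);  n_5 = (-0.9229, +0.3850)
∠(n_2, n_5) = 123.11°
δ = |180° − 123.11°| = 56.89°
56.89° ≤ 2α = 73.74°  →  valid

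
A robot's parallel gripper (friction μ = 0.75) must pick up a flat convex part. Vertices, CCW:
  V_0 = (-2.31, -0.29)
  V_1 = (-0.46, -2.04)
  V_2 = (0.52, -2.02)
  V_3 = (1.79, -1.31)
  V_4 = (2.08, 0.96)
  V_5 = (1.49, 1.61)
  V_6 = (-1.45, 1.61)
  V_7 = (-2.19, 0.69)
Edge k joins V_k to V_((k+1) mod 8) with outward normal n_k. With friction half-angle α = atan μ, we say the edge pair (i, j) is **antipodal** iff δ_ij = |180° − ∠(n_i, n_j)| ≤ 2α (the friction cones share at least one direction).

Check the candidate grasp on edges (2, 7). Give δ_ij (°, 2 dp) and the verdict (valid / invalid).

δ = 53.81°, valid

α = atan 0.75 = 36.87°;  2α = 73.74°
edge 2: e_2 = (+1.27, +0.71);  n_2 = (+0.4880, -0.8729)
edge 7: e_7 = (-0.12, -0.98);  n_7 = (-0.9926, +0.1215)
∠(n_2, n_7) = 126.19°
δ = |180° − 126.19°| = 53.81°
53.81° ≤ 2α = 73.74°  →  valid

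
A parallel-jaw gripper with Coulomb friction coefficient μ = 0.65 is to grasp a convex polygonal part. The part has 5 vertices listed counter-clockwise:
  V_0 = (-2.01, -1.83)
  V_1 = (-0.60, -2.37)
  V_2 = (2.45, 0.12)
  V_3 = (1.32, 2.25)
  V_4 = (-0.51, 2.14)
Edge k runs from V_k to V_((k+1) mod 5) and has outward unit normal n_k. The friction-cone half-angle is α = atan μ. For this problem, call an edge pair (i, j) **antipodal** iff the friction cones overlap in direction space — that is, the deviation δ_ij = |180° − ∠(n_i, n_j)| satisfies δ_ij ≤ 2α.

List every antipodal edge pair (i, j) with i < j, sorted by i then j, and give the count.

count = 5; pairs: (0,2), (0,3), (1,3), (1,4), (2,4)

α = atan 0.65 = 33.02°;  2α = 66.05°
n_0 = (-0.3576, -0.9339)
n_1 = (+0.6324, -0.7746)
n_2 = (+0.8834, +0.4686)
n_3 = (-0.0600, +0.9982)
n_4 = (-0.9355, +0.3534)
  (0,1): δ = 119.82°  ·
  (0,2): δ = 41.10°  ✓
  (0,3): δ = 24.40°  ✓
  (0,4): δ = 90.26°  ·
  (1,2): δ = 101.28°  ·
  (1,3): δ = 35.79°  ✓
  (1,4): δ = 30.07°  ✓
  (2,3): δ = 114.51°  ·
  (2,4): δ = 48.64°  ✓
  (3,4): δ = 114.14°  ·
antipodal pairs: 5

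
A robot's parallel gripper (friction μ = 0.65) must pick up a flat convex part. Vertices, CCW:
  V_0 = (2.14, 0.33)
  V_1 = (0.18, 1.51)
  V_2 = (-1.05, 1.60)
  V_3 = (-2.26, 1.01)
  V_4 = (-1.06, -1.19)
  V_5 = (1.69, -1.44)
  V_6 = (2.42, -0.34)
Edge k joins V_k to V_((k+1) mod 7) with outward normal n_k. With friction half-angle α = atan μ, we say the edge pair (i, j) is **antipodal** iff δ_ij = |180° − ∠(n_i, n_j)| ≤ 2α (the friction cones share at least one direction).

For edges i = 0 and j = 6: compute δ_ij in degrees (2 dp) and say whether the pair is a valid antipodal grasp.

α = atan 0.65 = 33.02°;  2α = 66.05°
edge 0: e_0 = (-1.96, +1.18);  n_0 = (+0.5158, +0.8567)
edge 6: e_6 = (-0.28, +0.67);  n_6 = (+0.9227, +0.3856)
∠(n_0, n_6) = 36.27°
δ = |180° − 36.27°| = 143.73°
143.73° > 2α = 66.05°  →  invalid

δ = 143.73°, invalid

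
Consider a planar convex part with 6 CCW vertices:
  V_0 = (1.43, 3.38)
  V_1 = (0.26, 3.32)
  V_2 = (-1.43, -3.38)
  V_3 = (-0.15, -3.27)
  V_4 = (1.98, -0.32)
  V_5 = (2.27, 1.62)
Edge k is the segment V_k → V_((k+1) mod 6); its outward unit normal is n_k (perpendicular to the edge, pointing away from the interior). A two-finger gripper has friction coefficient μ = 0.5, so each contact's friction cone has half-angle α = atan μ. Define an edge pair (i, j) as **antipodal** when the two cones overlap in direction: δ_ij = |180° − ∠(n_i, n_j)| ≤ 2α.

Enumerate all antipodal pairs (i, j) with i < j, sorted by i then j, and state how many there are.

α = atan 0.5 = 26.57°;  2α = 53.13°
n_0 = (-0.0512, +0.9987)
n_1 = (-0.9696, +0.2446)
n_2 = (+0.0856, -0.9963)
n_3 = (+0.8108, -0.5854)
n_4 = (+0.9890, -0.1478)
n_5 = (+0.9025, +0.4307)
  (0,1): δ = 107.09°  ·
  (0,2): δ = 1.98°  ✓
  (0,3): δ = 51.23°  ✓
  (0,4): δ = 78.56°  ·
  (0,5): δ = 112.58°  ·
  (1,2): δ = 70.93°  ·
  (1,3): δ = 21.67°  ✓
  (1,4): δ = 5.66°  ✓
  (1,5): δ = 39.67°  ✓
  (2,3): δ = 130.74°  ·
  (2,4): δ = 103.41°  ·
  (2,5): δ = 69.40°  ·
  (3,4): δ = 152.67°  ·
  (3,5): δ = 118.66°  ·
  (4,5): δ = 145.98°  ·
antipodal pairs: 5

count = 5; pairs: (0,2), (0,3), (1,3), (1,4), (1,5)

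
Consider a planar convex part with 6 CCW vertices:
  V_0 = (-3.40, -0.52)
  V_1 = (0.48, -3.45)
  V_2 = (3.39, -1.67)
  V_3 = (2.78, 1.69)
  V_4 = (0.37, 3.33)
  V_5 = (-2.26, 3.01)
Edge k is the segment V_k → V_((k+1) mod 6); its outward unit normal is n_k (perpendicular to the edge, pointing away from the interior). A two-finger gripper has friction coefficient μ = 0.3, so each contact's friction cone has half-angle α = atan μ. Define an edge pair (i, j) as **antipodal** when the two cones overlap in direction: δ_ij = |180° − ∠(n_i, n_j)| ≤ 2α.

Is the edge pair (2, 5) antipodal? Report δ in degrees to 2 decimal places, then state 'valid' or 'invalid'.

δ = 28.19°, valid

α = atan 0.3 = 16.70°;  2α = 33.40°
edge 2: e_2 = (-0.61, +3.36);  n_2 = (+0.9839, +0.1786)
edge 5: e_5 = (-1.14, -3.53);  n_5 = (-0.9516, +0.3073)
∠(n_2, n_5) = 151.81°
δ = |180° − 151.81°| = 28.19°
28.19° ≤ 2α = 33.40°  →  valid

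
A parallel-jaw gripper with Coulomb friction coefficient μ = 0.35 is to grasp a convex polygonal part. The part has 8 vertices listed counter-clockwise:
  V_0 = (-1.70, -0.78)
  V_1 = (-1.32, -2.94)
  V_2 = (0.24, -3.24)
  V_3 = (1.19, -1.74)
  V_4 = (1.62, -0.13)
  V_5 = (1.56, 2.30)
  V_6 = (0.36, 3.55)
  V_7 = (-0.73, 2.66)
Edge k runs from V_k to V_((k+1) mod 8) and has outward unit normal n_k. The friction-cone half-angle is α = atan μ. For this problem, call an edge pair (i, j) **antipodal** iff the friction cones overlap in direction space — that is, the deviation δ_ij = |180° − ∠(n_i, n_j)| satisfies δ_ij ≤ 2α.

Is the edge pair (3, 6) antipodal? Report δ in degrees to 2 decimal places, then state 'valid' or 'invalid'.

δ = 35.81°, valid

α = atan 0.35 = 19.29°;  2α = 38.58°
edge 3: e_3 = (+0.43, +1.61);  n_3 = (+0.9661, -0.2580)
edge 6: e_6 = (-1.09, -0.89);  n_6 = (-0.6325, +0.7746)
∠(n_3, n_6) = 144.19°
δ = |180° − 144.19°| = 35.81°
35.81° ≤ 2α = 38.58°  →  valid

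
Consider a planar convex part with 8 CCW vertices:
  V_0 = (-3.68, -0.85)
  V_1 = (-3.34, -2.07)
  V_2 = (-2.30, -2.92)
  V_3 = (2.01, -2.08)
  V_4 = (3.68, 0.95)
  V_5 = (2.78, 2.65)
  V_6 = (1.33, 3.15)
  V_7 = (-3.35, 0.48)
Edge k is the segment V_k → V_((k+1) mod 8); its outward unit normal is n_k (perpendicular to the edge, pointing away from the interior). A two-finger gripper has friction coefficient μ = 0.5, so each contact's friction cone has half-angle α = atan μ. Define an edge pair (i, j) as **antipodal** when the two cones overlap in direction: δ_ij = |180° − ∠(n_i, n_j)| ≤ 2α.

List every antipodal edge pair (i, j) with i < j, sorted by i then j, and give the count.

count = 9; pairs: (0,3), (0,4), (1,4), (1,5), (2,5), (2,6), (3,6), (3,7), (4,7)

α = atan 0.5 = 26.57°;  2α = 53.13°
n_0 = (-0.9633, -0.2685)
n_1 = (-0.6328, -0.7743)
n_2 = (+0.1913, -0.9815)
n_3 = (+0.8758, -0.4827)
n_4 = (+0.8838, +0.4679)
n_5 = (+0.3260, +0.9454)
n_6 = (-0.4955, +0.8686)
n_7 = (-0.9706, +0.2408)
  (0,1): δ = 144.83°  ·
  (0,2): δ = 94.54°  ·
  (0,3): δ = 44.43°  ✓
  (0,4): δ = 12.32°  ✓
  (0,5): δ = 55.40°  ·
  (0,6): δ = 104.13°  ·
  (0,7): δ = 150.49°  ·
  (1,2): δ = 129.71°  ·
  (1,3): δ = 79.60°  ·
  (1,4): δ = 22.84°  ✓
  (1,5): δ = 20.23°  ✓
  (1,6): δ = 68.96°  ·
  (1,7): δ = 115.32°  ·
  (2,3): δ = 129.89°  ·
  (2,4): δ = 73.13°  ·
  (2,5): δ = 30.05°  ✓
  (2,6): δ = 18.68°  ✓
  (2,7): δ = 65.04°  ·
  (3,4): δ = 123.24°  ·
  (3,5): δ = 80.16°  ·
  (3,6): δ = 31.43°  ✓
  (3,7): δ = 14.93°  ✓
  (4,5): δ = 136.92°  ·
  (4,6): δ = 88.19°  ·
  (4,7): δ = 41.83°  ✓
  (5,6): δ = 131.27°  ·
  (5,7): δ = 84.91°  ·
  (6,7): δ = 133.64°  ·
antipodal pairs: 9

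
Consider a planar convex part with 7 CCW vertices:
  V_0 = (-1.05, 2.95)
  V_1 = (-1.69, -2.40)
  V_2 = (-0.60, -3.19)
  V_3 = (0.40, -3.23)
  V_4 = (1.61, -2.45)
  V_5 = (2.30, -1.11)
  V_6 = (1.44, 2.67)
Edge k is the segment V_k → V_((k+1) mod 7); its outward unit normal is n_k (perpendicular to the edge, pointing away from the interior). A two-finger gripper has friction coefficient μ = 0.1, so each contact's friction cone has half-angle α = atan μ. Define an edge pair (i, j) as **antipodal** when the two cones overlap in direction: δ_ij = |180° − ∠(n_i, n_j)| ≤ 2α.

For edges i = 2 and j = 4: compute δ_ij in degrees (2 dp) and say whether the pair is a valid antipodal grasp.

α = atan 0.1 = 5.71°;  2α = 11.42°
edge 2: e_2 = (+1.00, -0.04);  n_2 = (-0.0400, -0.9992)
edge 4: e_4 = (+0.69, +1.34);  n_4 = (+0.8891, -0.4578)
∠(n_2, n_4) = 65.05°
δ = |180° − 65.05°| = 114.95°
114.95° > 2α = 11.42°  →  invalid

δ = 114.95°, invalid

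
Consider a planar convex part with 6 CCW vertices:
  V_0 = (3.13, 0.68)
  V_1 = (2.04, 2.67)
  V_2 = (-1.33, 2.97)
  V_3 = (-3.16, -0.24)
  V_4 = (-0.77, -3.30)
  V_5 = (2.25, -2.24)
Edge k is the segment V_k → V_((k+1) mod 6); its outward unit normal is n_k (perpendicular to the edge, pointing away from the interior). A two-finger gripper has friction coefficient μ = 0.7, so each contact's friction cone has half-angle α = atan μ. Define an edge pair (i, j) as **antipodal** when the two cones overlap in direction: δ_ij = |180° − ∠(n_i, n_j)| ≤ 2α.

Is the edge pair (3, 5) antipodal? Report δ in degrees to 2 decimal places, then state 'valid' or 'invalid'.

α = atan 0.7 = 34.99°;  2α = 69.98°
edge 3: e_3 = (+2.39, -3.06);  n_3 = (-0.7881, -0.6155)
edge 5: e_5 = (+0.88, +2.92);  n_5 = (+0.9575, -0.2886)
∠(n_3, n_5) = 125.24°
δ = |180° − 125.24°| = 54.76°
54.76° ≤ 2α = 69.98°  →  valid

δ = 54.76°, valid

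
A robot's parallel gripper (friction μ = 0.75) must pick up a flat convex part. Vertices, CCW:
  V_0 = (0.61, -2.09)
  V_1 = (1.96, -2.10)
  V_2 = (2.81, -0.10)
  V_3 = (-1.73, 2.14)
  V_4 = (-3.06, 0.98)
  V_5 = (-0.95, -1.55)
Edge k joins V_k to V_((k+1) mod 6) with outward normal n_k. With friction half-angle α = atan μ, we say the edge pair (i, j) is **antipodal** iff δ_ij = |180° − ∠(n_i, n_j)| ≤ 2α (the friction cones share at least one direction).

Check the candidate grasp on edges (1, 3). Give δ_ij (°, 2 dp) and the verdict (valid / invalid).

α = atan 0.75 = 36.87°;  2α = 73.74°
edge 1: e_1 = (+0.85, +2.00);  n_1 = (+0.9203, -0.3911)
edge 3: e_3 = (-1.33, -1.16);  n_3 = (-0.6573, +0.7536)
∠(n_1, n_3) = 154.12°
δ = |180° − 154.12°| = 25.88°
25.88° ≤ 2α = 73.74°  →  valid

δ = 25.88°, valid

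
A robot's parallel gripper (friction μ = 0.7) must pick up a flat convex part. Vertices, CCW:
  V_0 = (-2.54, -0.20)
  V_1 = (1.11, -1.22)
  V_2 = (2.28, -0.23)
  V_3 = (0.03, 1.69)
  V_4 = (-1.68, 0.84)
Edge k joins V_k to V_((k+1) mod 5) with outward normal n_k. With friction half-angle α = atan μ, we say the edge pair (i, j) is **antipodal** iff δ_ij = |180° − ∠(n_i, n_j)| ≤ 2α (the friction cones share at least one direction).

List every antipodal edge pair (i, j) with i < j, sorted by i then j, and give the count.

count = 5; pairs: (0,2), (0,3), (0,4), (1,3), (1,4)

α = atan 0.7 = 34.99°;  2α = 69.98°
n_0 = (-0.2691, -0.9631)
n_1 = (+0.6459, -0.7634)
n_2 = (+0.6491, +0.7607)
n_3 = (-0.4451, +0.8955)
n_4 = (-0.7706, +0.6373)
  (0,1): δ = 124.15°  ·
  (0,2): δ = 24.86°  ✓
  (0,3): δ = 42.04°  ✓
  (0,4): δ = 66.02°  ✓
  (1,2): δ = 80.71°  ·
  (1,3): δ = 13.81°  ✓
  (1,4): δ = 10.18°  ✓
  (2,3): δ = 113.09°  ·
  (2,4): δ = 89.11°  ·
  (3,4): δ = 156.02°  ·
antipodal pairs: 5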